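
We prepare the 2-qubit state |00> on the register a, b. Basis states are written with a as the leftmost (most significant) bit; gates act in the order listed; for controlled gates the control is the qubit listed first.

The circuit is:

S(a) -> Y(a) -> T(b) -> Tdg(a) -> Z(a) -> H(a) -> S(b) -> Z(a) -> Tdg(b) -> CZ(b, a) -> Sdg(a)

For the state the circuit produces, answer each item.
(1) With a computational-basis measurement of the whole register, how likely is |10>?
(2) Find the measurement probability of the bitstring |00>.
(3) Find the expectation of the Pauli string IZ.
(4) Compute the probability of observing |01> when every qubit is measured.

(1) Outcome |10> occurs with probability 1/2.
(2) A full measurement returns |00> with probability 1/2.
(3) In the final state, IZ has expectation 1.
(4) A full measurement returns |01> with probability 0.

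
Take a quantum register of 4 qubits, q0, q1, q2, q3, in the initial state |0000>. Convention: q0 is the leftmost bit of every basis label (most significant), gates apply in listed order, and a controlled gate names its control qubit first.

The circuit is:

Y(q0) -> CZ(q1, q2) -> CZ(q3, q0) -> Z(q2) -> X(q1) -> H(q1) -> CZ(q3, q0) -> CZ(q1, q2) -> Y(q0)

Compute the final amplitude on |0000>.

|0000> carries amplitude sqrt(2)/2 in the final state.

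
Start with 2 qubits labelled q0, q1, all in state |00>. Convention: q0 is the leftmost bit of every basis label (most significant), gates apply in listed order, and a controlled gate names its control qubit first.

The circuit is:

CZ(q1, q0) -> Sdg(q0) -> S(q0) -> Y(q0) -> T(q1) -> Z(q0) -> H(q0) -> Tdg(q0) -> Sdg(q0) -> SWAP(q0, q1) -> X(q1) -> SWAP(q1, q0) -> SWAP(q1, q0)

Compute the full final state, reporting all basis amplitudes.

After the circuit, the state carries amplitude -sqrt(2)*exp(3*I*pi/4)/2 on |00>, -sqrt(2)*I/2 on |01>, 0 on |10>, 0 on |11>.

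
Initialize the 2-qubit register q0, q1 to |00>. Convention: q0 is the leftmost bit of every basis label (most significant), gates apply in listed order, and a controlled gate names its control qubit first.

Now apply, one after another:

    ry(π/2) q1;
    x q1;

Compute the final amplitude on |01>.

|01> carries amplitude sqrt(2)/2 in the final state.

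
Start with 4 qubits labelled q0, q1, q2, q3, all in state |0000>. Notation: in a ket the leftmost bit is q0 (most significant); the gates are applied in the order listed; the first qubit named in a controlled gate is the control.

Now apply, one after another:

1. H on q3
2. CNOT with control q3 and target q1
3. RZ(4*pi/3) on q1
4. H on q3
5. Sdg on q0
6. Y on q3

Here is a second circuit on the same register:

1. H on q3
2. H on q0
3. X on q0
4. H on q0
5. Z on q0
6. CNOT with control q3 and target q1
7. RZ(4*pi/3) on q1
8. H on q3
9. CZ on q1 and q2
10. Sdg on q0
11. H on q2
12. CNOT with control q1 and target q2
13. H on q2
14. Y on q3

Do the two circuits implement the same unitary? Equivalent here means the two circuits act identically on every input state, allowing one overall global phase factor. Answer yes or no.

Yes, they are equivalent — the unitaries differ by at most a global phase.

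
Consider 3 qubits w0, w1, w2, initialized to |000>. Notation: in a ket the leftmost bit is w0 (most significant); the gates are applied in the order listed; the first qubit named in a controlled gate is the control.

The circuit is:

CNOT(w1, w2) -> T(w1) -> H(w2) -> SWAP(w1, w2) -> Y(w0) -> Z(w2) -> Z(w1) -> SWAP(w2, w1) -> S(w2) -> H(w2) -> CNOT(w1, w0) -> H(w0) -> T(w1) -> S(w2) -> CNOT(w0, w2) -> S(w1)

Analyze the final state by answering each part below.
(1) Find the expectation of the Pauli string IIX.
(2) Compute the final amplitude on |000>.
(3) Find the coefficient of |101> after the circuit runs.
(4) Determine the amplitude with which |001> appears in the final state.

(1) The observable IIX averages to -1.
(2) |000> carries amplitude sqrt(2)*(1 + I)/4 in the final state.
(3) The amplitude on |101> is sqrt(2)*(-1 - I)/4.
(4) |001> carries amplitude sqrt(2)*(-1 - I)/4 in the final state.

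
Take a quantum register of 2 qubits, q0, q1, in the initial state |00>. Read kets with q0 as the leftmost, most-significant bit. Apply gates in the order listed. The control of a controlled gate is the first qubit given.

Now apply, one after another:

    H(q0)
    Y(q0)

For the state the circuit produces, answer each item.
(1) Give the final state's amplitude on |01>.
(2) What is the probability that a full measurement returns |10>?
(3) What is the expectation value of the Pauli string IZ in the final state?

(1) |01> carries amplitude 0 in the final state.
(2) Outcome |10> occurs with probability 1/2.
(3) The observable IZ averages to 1.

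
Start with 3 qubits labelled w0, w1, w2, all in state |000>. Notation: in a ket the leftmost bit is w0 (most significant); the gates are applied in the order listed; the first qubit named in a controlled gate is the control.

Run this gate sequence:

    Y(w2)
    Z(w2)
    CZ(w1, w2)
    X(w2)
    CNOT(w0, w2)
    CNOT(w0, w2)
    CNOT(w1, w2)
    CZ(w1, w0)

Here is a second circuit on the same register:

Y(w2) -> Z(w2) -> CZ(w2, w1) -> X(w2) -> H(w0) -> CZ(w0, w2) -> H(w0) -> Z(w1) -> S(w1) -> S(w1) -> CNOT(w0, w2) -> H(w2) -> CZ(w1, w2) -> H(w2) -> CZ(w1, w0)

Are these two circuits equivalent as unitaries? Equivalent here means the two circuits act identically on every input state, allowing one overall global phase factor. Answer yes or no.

No, they are not equivalent — no single phase factor reconciles the two unitaries.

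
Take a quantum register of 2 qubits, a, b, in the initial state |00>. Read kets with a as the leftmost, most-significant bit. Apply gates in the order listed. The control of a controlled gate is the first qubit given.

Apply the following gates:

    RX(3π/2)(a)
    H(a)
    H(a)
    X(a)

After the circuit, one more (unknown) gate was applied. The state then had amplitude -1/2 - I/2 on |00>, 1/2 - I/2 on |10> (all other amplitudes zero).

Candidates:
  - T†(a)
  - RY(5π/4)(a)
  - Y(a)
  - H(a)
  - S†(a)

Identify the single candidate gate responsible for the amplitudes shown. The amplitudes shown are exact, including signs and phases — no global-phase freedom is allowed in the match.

The applied gate was H(a). Key observation: steps 2-3 multiply out to the identity, so the circuit reduces to the remaining gates.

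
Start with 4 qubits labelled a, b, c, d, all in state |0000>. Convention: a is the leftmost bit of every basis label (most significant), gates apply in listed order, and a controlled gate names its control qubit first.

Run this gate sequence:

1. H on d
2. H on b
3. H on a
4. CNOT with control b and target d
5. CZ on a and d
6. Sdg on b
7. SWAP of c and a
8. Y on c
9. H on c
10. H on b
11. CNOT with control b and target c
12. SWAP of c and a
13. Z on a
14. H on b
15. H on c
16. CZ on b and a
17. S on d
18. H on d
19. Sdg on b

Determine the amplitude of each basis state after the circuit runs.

The resulting statevector has amplitude 0 on |0000>, 1/4 - I/4 on |0001>, 0 on |0010>, 1/4 - I/4 on |0011>, 1/4 + I/4 on |0100>, 0 on |0101>, 1/4 + I/4 on |0110>, 0 on |0111>, 1/4 + I/4 on |1000>, 0 on |1001>, 1/4 + I/4 on |1010>, 0 on |1011>, 0 on |1100>, -1/4 + I/4 on |1101>, 0 on |1110>, -1/4 + I/4 on |1111>.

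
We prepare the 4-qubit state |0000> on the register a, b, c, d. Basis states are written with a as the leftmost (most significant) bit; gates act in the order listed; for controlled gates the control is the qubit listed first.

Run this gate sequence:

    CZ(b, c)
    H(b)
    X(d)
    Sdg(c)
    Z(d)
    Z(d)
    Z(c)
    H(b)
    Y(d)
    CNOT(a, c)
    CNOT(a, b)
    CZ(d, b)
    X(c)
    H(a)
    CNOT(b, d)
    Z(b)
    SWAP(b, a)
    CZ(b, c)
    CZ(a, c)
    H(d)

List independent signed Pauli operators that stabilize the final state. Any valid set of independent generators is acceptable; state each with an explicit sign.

One valid set of independent stabilizer generators is -IXII, +IIIX, +ZIII, -IIZI (any independent generating set of the same group is equally correct).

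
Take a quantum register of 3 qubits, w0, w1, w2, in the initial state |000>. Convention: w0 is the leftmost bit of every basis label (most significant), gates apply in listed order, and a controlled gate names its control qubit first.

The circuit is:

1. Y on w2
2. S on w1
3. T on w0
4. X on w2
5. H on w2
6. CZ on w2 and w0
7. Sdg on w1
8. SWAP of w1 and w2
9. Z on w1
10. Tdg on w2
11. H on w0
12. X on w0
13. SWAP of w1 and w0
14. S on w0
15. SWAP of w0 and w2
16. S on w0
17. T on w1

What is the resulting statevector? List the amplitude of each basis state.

The resulting statevector has amplitude I/2 on |000>, 1/2 on |001>, exp(3*I*pi/4)/2 on |010>, exp(I*pi/4)/2 on |011>, 0 on |100>, 0 on |101>, 0 on |110>, 0 on |111>.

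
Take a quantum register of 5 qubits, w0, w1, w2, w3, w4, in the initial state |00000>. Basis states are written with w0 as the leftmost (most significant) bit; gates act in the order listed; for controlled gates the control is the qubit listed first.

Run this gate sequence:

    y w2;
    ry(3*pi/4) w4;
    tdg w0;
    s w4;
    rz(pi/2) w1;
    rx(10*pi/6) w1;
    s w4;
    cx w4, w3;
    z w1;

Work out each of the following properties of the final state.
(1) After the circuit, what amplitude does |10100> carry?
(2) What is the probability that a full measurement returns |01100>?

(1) |10100> carries amplitude 0 in the final state.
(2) The probability of measuring |01100> is 1/8 - sqrt(2)/16.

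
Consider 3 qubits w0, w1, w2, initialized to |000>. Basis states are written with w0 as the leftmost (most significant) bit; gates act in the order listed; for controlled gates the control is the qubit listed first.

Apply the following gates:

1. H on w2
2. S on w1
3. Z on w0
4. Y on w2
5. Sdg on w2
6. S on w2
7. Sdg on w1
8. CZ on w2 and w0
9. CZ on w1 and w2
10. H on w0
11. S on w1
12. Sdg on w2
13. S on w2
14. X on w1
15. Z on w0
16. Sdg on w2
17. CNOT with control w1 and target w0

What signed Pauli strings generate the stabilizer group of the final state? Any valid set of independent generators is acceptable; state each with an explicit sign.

One valid set of independent stabilizer generators is -XII, +IIY, -IZI (any independent generating set of the same group is equally correct).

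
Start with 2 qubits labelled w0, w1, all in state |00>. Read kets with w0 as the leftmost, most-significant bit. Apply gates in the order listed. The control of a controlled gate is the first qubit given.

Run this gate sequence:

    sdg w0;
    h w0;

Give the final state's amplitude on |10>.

The amplitude on |10> is sqrt(2)/2.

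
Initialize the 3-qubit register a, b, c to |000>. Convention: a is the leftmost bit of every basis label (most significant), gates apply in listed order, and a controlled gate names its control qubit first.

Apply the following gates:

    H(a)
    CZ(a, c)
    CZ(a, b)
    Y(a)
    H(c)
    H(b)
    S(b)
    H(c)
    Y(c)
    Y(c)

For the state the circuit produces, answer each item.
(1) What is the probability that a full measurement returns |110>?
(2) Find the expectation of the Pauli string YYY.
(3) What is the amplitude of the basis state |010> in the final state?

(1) Outcome |110> occurs with probability 1/4.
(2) The observable YYY averages to 0.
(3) |010> carries amplitude 1/2 in the final state.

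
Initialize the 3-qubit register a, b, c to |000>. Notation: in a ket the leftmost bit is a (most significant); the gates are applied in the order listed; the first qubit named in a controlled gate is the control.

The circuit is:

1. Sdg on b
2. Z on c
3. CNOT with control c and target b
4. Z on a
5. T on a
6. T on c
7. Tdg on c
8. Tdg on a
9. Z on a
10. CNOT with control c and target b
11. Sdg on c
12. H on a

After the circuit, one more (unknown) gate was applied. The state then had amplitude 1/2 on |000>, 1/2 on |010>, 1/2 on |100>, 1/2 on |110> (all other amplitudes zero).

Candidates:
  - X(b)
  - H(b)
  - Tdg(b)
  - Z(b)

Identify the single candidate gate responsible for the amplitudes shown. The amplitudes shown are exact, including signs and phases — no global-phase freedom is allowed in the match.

The unique candidate consistent with the amplitudes is H(b). Key observation: steps 3-10 multiply out to the identity, so the circuit reduces to the remaining gates.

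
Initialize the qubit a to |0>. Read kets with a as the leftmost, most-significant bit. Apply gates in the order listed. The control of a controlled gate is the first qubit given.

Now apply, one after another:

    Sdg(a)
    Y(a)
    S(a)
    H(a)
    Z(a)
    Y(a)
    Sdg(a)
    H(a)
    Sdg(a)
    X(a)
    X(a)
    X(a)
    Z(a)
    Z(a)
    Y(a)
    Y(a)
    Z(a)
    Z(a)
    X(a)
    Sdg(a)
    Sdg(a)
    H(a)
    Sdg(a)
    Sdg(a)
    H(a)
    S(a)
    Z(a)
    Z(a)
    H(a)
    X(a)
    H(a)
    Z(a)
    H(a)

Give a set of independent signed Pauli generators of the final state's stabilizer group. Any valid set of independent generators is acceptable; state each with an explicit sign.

One valid set of independent stabilizer generators is -Y (any independent generating set of the same group is equally correct). Key observation: the block from step 12 through step 19 cancels to the identity and can be dropped.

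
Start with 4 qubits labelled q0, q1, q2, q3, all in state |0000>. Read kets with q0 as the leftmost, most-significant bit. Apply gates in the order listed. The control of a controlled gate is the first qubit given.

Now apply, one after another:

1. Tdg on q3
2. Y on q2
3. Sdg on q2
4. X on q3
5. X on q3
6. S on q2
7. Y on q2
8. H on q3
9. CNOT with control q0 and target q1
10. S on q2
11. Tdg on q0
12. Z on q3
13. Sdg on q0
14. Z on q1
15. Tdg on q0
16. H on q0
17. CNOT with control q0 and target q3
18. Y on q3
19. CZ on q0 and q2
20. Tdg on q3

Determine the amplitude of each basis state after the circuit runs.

The resulting statevector has amplitude I/2 on |0000>, exp(I*pi/4)/2 on |0001>, -I/2 on |1000>, -exp(I*pi/4)/2 on |1001>, and 0 on every other basis state. Key observation: gates 2-7 undo each other exactly, leaving only the rest of the circuit to track.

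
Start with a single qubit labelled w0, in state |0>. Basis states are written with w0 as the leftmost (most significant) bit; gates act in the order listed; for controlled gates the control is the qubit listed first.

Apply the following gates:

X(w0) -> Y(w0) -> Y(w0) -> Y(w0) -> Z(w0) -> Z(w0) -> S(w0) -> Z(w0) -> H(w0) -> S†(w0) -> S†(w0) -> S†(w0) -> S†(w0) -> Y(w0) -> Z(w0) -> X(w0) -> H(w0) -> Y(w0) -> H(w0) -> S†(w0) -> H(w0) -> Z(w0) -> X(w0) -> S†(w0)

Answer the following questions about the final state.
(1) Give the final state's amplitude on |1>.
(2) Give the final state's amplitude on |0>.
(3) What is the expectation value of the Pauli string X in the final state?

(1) |1> carries amplitude -1/2 - I/2 in the final state.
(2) |0> carries amplitude 1/2 + I/2 in the final state.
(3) The expectation value of X is -1.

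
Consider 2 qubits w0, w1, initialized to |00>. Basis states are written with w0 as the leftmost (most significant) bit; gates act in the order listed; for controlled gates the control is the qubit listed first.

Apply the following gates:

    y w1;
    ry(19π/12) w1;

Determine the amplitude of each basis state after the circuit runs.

The resulting statevector has amplitude -I*sqrt(3*sqrt(2) + 6)/4 + I*sqrt(2 - sqrt(2))/4 on |00>, -I*sqrt(sqrt(2) + 2)/4 - I*sqrt(6 - 3*sqrt(2))/4 on |01>, 0 on |10>, 0 on |11>.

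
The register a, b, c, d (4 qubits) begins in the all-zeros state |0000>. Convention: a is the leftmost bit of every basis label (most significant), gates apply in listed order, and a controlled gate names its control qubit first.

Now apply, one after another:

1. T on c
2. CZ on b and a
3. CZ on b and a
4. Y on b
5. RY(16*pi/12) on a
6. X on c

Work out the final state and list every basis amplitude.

The resulting statevector has amplitude -I/2 on |0110>, sqrt(3)*I/2 on |1110>, and 0 on every other basis state. Key observation: steps 2-3 multiply out to the identity, so the circuit reduces to the remaining gates.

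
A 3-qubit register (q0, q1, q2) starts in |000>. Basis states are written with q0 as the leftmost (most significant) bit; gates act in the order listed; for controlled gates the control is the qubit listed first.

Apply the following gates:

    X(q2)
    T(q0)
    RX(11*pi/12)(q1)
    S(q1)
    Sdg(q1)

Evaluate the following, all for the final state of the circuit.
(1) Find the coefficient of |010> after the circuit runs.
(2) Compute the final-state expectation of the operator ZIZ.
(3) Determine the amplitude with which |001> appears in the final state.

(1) The final state's coefficient on |010> equals 0.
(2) The observable ZIZ averages to -1.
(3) The final state's coefficient on |001> equals -sqrt(6 - 3*sqrt(2))/4 + sqrt(sqrt(2) + 2)/4.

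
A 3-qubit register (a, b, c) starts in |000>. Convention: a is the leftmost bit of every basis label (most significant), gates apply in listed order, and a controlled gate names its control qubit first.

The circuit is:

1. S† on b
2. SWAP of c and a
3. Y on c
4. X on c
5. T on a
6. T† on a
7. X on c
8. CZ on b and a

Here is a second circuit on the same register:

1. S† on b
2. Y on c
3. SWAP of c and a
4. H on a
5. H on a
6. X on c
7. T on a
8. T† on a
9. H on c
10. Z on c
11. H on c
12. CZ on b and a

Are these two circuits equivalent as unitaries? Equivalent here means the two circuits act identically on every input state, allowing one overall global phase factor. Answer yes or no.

No — the two circuits implement different unitaries, even allowing a global phase.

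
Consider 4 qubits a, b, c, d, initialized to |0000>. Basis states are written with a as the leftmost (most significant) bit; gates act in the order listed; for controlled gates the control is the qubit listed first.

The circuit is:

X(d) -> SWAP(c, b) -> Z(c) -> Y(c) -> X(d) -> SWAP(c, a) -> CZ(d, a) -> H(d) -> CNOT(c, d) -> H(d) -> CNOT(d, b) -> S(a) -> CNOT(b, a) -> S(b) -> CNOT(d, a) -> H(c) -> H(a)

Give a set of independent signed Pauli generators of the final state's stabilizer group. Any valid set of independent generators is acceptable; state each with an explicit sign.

The final state is stabilized by the group generated by -XIII, +IIXI, +IZII, +IIIZ; other independent generating sets are equally valid.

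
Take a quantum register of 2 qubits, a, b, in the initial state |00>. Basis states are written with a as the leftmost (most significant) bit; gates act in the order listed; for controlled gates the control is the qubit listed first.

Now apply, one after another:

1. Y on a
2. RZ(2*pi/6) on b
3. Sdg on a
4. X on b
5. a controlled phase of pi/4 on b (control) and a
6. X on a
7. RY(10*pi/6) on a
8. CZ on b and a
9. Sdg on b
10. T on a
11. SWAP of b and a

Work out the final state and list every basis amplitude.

The final amplitudes are 0 on |00>, 0 on |01>, sqrt(3)*exp(7*I*pi/12)/2 on |10>, exp(5*I*pi/6)/2 on |11>.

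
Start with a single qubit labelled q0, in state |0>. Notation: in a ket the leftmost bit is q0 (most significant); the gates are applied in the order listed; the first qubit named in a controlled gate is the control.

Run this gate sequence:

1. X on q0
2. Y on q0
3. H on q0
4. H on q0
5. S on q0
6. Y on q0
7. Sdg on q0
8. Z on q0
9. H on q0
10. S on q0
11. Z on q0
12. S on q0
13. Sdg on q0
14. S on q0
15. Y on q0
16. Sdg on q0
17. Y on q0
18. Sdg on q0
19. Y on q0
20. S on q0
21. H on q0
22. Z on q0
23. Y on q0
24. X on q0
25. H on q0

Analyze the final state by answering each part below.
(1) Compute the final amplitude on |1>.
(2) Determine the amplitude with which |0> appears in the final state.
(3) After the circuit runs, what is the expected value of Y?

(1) The amplitude on |1> is -sqrt(2)*I/2.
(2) |0> carries amplitude -sqrt(2)/2 in the final state.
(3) The observable Y averages to 1.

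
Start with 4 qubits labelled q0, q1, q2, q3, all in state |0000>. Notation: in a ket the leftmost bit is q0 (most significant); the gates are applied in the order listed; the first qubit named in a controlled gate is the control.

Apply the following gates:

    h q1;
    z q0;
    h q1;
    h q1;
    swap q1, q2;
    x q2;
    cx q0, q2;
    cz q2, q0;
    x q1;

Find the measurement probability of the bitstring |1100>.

Outcome |1100> occurs with probability 0. Key observation: steps 3-4 multiply out to the identity, so the circuit reduces to the remaining gates.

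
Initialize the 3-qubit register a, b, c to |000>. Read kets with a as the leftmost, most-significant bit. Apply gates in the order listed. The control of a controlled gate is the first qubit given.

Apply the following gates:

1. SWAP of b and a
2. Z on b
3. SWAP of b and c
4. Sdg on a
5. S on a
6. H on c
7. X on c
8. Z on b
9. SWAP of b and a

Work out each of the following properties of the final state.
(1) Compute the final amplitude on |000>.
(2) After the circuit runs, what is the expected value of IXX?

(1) |000> carries amplitude sqrt(2)/2 in the final state.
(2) In the final state, IXX has expectation 0.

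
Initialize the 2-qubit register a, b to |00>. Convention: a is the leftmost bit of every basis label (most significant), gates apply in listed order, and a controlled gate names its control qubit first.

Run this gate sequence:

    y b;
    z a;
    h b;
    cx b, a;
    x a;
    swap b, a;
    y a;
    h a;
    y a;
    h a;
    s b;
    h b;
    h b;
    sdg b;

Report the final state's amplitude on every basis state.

After the circuit, the state carries amplitude 0 on |00>, -sqrt(2)*I/2 on |01>, sqrt(2)*I/2 on |10>, 0 on |11>.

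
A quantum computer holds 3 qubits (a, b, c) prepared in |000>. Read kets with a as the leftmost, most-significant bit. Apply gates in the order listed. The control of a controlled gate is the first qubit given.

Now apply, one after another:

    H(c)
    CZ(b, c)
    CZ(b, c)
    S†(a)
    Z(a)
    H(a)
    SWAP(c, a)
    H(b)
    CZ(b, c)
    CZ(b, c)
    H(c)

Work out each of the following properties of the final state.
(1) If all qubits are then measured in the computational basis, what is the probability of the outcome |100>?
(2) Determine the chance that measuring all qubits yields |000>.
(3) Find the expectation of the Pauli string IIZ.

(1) Outcome |100> occurs with probability 1/4.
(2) A full measurement returns |000> with probability 1/4.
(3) In the final state, IIZ has expectation 1.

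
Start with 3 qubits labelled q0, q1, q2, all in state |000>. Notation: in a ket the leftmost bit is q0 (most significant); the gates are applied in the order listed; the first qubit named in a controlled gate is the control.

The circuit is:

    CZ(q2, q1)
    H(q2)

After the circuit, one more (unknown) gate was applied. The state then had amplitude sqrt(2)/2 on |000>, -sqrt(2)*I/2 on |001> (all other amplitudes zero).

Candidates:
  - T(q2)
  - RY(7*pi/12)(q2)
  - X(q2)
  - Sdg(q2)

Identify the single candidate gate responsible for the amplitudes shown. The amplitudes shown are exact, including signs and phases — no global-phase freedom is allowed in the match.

The applied gate was Sdg(q2).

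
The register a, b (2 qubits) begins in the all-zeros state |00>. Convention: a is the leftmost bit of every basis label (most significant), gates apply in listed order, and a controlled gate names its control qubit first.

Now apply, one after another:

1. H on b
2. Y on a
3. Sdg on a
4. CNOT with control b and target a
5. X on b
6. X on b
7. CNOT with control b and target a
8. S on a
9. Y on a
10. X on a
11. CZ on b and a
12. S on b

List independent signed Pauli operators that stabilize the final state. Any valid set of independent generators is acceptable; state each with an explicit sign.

One valid set of independent stabilizer generators is -IY, -ZI (any independent generating set of the same group is equally correct). Key observation: gates 2-9 undo each other exactly, leaving only the rest of the circuit to track.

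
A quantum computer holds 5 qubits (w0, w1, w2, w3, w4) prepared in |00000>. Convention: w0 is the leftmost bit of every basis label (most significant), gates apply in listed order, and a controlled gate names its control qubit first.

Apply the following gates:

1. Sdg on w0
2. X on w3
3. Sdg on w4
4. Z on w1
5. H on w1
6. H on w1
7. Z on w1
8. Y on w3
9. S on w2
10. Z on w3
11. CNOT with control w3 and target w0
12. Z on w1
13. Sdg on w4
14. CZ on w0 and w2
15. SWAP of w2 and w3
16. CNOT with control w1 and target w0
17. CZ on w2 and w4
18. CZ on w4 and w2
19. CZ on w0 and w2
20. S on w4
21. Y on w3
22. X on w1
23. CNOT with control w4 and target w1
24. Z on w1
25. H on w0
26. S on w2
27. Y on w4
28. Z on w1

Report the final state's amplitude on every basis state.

The final amplitudes are sqrt(2)*I/2 on |01011>, sqrt(2)*I/2 on |11011>, and 0 on every other basis state. Key observation: the block from step 4 through step 7 cancels to the identity and can be dropped.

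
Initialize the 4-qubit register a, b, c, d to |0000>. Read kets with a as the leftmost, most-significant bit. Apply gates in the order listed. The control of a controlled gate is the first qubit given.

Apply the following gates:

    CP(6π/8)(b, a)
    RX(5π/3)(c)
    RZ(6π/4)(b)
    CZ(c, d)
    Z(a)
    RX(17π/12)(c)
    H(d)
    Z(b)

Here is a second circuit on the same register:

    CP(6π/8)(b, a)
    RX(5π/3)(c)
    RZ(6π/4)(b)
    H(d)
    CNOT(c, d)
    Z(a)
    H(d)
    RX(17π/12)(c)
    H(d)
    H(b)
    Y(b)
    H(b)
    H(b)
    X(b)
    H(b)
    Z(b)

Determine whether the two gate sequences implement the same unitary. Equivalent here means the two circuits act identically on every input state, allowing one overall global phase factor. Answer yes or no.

No — the two circuits implement different unitaries, even allowing a global phase.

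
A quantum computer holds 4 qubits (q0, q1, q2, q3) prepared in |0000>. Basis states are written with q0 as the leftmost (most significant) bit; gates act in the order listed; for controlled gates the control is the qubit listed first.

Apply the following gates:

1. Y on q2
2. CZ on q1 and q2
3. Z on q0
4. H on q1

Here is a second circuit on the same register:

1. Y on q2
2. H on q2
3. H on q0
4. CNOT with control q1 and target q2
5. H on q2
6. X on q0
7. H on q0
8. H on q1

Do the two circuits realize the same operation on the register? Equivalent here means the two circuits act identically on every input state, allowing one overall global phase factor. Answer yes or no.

Yes, they are equivalent — the unitaries differ by at most a global phase.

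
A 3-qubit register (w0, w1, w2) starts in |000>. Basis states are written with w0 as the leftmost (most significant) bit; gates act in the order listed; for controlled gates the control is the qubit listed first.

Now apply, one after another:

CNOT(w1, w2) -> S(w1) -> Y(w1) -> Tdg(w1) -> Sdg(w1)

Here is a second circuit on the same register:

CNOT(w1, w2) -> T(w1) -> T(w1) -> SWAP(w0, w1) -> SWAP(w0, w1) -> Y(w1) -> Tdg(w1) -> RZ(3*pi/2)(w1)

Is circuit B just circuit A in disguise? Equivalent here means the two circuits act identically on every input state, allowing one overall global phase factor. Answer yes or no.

Yes — the two circuits implement the same unitary up to a global phase.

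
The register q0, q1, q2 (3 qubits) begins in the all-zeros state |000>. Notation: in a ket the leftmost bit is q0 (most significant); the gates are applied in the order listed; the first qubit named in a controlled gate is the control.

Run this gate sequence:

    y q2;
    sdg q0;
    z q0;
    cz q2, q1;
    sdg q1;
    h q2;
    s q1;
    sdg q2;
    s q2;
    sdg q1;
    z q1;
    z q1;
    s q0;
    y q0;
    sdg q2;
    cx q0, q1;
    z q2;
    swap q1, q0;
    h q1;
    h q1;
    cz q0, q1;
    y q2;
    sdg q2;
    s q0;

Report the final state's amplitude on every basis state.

After the circuit, the state carries amplitude -sqrt(2)*I/2 on |110>, sqrt(2)*I/2 on |111>, and 0 on every other basis state. Key observation: gates 7-10 undo each other exactly, leaving only the rest of the circuit to track.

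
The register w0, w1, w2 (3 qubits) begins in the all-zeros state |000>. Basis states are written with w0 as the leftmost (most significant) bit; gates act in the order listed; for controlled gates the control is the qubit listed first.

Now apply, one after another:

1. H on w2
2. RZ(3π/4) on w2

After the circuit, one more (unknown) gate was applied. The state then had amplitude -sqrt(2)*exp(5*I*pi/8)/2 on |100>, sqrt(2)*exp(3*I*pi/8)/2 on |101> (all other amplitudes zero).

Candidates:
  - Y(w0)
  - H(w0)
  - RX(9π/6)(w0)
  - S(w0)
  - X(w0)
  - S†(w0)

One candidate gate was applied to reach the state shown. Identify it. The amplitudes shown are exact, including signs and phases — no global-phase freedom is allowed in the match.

It was X(w0) that produced the state shown.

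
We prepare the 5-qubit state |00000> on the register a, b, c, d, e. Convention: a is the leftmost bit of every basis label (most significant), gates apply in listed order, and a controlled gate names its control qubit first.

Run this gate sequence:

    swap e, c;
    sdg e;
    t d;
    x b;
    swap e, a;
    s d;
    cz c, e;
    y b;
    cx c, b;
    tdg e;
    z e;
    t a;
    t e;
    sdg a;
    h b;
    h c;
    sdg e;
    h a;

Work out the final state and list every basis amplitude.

After the circuit, the state carries amplitude -sqrt(2)*I/4 on |00000>, -sqrt(2)*I/4 on |00100>, -sqrt(2)*I/4 on |01000>, -sqrt(2)*I/4 on |01100>, -sqrt(2)*I/4 on |10000>, -sqrt(2)*I/4 on |10100>, -sqrt(2)*I/4 on |11000>, -sqrt(2)*I/4 on |11100>, and 0 on every other basis state.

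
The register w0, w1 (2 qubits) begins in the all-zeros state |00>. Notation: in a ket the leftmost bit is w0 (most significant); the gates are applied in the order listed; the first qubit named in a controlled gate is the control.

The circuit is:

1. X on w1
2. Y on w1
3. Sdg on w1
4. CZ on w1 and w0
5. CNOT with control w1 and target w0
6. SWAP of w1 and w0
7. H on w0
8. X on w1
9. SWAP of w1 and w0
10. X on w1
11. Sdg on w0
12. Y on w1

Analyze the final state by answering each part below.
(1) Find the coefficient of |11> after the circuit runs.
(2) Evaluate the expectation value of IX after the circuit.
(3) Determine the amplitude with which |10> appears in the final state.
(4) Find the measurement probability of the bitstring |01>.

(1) The final state's coefficient on |11> equals -sqrt(2)*I/2.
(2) In the final state, IX has expectation -1.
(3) The final state's coefficient on |10> equals sqrt(2)*I/2.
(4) The probability of measuring |01> is 0.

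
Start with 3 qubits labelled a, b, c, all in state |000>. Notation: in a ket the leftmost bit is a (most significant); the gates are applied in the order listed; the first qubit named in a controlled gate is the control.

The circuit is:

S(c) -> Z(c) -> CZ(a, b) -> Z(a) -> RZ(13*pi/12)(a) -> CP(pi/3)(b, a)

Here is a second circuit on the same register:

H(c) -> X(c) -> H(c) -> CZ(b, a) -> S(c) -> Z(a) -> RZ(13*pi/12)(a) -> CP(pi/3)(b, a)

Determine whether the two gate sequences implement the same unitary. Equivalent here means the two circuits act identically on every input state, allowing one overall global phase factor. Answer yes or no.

Yes — the two circuits implement the same unitary up to a global phase.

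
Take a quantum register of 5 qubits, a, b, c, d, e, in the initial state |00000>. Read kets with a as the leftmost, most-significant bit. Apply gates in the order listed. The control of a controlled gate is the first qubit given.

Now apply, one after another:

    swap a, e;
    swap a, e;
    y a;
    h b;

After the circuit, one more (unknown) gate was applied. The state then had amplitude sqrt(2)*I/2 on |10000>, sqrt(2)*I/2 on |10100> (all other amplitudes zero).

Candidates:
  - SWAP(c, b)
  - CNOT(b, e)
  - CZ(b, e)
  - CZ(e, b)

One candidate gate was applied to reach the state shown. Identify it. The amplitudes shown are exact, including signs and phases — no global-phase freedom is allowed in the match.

The applied gate was SWAP(c, b). Key observation: steps 1-2 multiply out to the identity, so the circuit reduces to the remaining gates.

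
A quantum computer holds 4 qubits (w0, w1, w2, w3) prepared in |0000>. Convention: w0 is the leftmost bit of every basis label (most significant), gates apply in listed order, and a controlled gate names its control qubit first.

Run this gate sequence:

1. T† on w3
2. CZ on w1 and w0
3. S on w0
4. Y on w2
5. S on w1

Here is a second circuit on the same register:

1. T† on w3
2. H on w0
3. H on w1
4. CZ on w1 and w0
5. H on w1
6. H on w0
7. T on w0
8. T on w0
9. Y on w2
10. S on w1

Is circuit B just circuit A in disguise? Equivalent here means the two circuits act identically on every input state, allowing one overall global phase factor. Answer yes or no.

No — the two circuits implement different unitaries, even allowing a global phase.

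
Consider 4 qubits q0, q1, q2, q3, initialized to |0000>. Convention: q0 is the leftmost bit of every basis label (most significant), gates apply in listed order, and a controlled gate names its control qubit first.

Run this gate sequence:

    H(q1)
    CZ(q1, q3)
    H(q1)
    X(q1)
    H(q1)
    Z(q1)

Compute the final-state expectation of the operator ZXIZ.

The expectation value of ZXIZ is 1.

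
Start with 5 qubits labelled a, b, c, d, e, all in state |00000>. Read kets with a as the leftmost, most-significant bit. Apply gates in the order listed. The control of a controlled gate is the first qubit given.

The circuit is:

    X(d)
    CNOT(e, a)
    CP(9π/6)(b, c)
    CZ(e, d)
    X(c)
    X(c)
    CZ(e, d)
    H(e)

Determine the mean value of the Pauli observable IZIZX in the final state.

The expectation value of IZIZX is -1.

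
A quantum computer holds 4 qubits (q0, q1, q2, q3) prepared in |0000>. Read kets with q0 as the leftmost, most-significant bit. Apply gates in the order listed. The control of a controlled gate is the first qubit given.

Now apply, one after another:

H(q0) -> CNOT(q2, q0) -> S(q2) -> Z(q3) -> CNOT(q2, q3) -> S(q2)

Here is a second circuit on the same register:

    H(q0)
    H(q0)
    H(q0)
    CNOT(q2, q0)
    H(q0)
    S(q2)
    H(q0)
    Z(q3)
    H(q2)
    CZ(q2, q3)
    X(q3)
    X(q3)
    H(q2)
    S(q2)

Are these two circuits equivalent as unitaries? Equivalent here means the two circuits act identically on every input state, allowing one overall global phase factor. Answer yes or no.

No — the two circuits implement different unitaries, even allowing a global phase.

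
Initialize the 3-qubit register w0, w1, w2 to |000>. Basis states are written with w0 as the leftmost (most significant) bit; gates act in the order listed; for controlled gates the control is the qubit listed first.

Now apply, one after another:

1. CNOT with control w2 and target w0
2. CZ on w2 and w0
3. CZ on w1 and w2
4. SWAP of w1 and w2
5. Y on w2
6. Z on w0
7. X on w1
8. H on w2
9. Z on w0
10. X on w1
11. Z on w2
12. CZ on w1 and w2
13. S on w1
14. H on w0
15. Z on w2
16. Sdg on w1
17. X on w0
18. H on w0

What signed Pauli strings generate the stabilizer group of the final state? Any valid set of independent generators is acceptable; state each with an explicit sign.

The final state is stabilized by the group generated by -IIX, +ZII, +IZI; other independent generating sets are equally valid.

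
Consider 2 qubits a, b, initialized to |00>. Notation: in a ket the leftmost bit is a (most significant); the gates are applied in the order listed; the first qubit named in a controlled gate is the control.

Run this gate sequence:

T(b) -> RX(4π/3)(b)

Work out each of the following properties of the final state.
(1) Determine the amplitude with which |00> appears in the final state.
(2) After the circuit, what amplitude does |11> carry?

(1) The final state's coefficient on |00> equals -1/2.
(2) The final state's coefficient on |11> equals 0.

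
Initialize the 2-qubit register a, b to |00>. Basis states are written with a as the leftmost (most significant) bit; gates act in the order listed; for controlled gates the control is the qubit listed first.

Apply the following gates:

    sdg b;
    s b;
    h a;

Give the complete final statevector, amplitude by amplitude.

The final amplitudes are sqrt(2)/2 on |00>, 0 on |01>, sqrt(2)/2 on |10>, 0 on |11>.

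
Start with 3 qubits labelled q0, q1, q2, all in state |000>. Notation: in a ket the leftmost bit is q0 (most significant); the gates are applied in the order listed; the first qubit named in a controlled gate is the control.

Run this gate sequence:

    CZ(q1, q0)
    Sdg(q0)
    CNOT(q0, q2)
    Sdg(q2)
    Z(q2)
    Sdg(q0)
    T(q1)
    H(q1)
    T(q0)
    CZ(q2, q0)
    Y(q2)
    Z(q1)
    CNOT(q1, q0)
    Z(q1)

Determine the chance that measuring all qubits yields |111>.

Outcome |111> occurs with probability 1/2.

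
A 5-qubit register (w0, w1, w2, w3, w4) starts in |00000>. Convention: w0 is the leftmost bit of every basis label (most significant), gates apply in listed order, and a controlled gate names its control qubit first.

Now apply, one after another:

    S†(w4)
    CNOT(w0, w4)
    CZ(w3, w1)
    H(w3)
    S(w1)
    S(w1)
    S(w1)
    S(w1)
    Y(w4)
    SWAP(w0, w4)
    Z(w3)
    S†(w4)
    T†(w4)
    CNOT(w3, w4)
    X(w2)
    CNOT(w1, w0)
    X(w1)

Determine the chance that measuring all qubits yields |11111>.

Outcome |11111> occurs with probability 1/2. Key observation: gates 5-8 undo each other exactly, leaving only the rest of the circuit to track.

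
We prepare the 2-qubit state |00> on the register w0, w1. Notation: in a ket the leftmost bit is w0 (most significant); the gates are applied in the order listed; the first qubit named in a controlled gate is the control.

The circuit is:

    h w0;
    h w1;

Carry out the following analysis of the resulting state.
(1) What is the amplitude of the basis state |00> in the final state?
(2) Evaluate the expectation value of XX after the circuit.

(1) |00> carries amplitude 1/2 in the final state.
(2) In the final state, XX has expectation 1.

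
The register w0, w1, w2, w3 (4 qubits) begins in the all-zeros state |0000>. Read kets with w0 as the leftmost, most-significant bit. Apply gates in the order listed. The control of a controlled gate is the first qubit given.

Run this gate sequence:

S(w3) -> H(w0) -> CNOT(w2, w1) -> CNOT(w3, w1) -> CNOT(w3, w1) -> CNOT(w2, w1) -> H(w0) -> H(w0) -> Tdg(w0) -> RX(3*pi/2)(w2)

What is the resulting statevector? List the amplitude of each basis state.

The resulting statevector has amplitude -1/2 on |0000>, -I/2 on |0010>, exp(3*I*pi/4)/2 on |1000>, -exp(I*pi/4)/2 on |1010>, and 0 on every other basis state. Key observation: gates 2-7 undo each other exactly, leaving only the rest of the circuit to track.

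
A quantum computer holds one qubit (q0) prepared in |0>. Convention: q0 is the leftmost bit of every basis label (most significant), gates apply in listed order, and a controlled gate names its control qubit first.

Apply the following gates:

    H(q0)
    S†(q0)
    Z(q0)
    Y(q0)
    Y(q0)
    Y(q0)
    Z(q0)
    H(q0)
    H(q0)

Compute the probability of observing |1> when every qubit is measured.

A full measurement returns |1> with probability 1/2.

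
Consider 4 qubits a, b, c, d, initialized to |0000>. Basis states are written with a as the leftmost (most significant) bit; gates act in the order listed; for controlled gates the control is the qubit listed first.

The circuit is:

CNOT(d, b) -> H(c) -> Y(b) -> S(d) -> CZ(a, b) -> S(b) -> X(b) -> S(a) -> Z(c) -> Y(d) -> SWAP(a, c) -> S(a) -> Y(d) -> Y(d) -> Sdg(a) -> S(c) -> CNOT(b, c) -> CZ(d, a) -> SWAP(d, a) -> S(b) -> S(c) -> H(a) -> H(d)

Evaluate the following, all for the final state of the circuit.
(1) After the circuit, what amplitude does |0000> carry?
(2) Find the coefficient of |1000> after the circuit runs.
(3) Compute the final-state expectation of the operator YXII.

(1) The amplitude on |0000> is -sqrt(2)*I/2. Key observation: gates 12-15 undo each other exactly, leaving only the rest of the circuit to track.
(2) The amplitude on |1000> is sqrt(2)*I/2.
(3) The observable YXII averages to 0.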